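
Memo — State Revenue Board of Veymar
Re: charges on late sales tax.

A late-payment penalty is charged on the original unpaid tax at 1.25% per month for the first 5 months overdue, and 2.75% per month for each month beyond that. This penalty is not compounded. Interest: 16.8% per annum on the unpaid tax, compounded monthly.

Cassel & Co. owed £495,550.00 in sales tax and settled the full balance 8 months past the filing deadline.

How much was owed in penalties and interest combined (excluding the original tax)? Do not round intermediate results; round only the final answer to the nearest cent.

Penalty, months 1–5: 5 × 1.25% × £495,550.00 = £30,971.88…
Penalty, months 6–8: 3 × 2.75% × £495,550.00 = £40,882.88…
Interest (16.8%/yr ÷ 12 = 1.4%/month): £495,550.00 × ((1 + 0.014)^8 − 1) = £58,298.6742…
Penalties + interest = £71,854.7500 + £58,298.6742… = £130,153.42

£130,153.42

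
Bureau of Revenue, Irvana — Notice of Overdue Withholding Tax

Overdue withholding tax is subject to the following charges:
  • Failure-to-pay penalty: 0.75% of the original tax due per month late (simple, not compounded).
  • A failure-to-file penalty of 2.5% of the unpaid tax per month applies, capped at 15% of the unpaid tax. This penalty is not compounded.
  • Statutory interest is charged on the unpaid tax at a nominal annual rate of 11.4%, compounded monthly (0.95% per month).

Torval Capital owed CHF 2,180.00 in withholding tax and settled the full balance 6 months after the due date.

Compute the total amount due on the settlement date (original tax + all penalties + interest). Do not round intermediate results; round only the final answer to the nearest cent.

CHF 2,732.35

Failure-to-file: 6 × 2.5% × CHF 2,180.00 = CHF 327.00, capped at 15% × CHF 2,180.00 = CHF 327.00
Failure-to-pay penalty: 6 × 0.75% × CHF 2,180.00 = CHF 98.10
Interest: CHF 2,180.00 × ((1 + 0.0095)^6 − 1) = CHF 2,180.00 × 0.0583710… = CHF 127.2488…
Total = CHF 2,180.00 + CHF 425.1000 + CHF 127.2488… = CHF 2,732.35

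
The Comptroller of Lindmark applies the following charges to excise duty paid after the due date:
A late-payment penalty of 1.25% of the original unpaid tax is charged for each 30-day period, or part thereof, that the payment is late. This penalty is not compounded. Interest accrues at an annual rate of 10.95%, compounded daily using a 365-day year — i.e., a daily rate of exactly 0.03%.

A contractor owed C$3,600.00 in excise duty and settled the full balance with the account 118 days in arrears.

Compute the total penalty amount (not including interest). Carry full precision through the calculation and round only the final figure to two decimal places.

Penalty periods: ⌈118/30⌉ = 4; penalty = 4 × 1.25% × C$3,600.00 = C$180.00

C$180.00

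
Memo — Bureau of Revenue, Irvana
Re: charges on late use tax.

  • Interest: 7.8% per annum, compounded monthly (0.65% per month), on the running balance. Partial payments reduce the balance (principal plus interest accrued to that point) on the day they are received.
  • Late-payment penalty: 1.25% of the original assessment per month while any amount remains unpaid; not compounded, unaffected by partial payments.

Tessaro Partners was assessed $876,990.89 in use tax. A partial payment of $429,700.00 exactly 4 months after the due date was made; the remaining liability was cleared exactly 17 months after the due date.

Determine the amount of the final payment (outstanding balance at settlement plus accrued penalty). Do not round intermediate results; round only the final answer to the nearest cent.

Balance at month 4: $876,990.8900 × (1 + 0.0065)^4 = $900,015.9353…
After $429,700.00 payment: $900,015.9353… − $429,700.00 = $470,315.9353…
Balance at month 17: $470,315.9353… × (1 + 0.0065)^13 = $511,645.1052…
Penalty: 17 × 1.25% × $876,990.89 = $186,360.56…
Final settlement = outstanding balance + penalty = $511,645.1052… + $186,360.56… = $698,005.67

$698,005.67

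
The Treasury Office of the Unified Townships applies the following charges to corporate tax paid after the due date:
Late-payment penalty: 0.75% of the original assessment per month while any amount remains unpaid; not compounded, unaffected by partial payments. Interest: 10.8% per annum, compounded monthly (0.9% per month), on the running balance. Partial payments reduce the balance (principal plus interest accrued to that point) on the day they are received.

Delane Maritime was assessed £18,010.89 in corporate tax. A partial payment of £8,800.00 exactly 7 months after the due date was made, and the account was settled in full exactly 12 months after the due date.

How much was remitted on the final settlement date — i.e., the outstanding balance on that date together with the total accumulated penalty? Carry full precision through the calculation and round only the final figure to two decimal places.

£12,473.09

Balance at month 7: £18,010.8900 × (1 + 0.009)^7 = £19,176.6763…
After £8,800.00 payment: £19,176.6763… − £8,800.00 = £10,376.6763…
Balance at month 12: £10,376.6763… × (1 + 0.009)^5 = £10,852.1078…
Penalty: 12 × 0.75% × £18,010.89 = £1,620.98…
Final settlement = outstanding balance + penalty = £10,852.1078… + £1,620.98… = £12,473.09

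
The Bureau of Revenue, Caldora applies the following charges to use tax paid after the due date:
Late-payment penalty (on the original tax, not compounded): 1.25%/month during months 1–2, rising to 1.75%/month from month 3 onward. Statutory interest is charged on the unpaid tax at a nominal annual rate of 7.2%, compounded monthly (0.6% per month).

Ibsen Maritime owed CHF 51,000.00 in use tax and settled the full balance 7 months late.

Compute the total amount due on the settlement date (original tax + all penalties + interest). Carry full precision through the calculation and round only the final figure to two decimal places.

CHF 58,918.44

Penalty, months 1–2: 2 × 1.25% × CHF 51,000.00 = CHF 1,275.00
Penalty, months 3–7: 5 × 1.75% × CHF 51,000.00 = CHF 4,462.50
Interest: CHF 51,000.00 × ((1 + 0.006)^7 − 1) = CHF 51,000.00 × 0.0427636… = CHF 2,180.9439…
Total = CHF 51,000.00 + CHF 5,737.5000 + CHF 2,180.9439… = CHF 58,918.44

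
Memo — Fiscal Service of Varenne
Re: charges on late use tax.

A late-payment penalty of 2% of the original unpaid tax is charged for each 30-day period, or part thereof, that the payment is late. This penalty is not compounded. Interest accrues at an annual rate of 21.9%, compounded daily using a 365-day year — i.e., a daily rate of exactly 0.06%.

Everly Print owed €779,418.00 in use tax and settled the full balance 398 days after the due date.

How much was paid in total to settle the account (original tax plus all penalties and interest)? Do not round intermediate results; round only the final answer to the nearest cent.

Penalty periods: ⌈398/30⌉ = 14; penalty = 14 × 2% × €779,418.00 = €218,237.04
Interest: €779,418.00 × ((1 + 0.0006)^398 − 1) = €779,418.00 × 0.26963364… = €210,157.3146…
Total = €779,418.00 + €218,237.0400 + €210,157.3146… = €1,207,812.35

€1,207,812.35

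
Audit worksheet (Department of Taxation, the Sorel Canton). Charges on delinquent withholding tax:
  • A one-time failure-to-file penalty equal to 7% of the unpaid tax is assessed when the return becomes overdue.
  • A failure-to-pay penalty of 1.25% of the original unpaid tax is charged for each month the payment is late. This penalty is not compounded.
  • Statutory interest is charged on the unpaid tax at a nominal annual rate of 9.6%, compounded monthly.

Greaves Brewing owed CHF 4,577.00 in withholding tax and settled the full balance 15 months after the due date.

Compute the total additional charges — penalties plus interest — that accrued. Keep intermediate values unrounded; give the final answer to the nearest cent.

Failure-to-file penalty: 7% × CHF 4,577.00 = CHF 320.39
Failure-to-pay penalty: 15 × 1.25% × CHF 4,577.00 = CHF 858.19…
Interest (9.6%/yr ÷ 12 = 0.8%/month): CHF 4,577.00 × ((1 + 0.008)^15 − 1) = CHF 581.0897…
Penalties + interest = CHF 1,178.5775 + CHF 581.0897… = CHF 1,759.67

CHF 1,759.67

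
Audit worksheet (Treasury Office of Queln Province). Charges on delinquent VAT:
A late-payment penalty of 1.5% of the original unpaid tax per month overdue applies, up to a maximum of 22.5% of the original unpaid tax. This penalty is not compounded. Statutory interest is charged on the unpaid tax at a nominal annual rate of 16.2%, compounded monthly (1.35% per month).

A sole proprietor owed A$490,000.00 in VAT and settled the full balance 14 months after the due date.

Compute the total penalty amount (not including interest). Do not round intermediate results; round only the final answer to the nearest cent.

Penalty: 14 × 1.5% × A$490,000.00 = A$102,900.00 (below the 22.5% cap of A$110,250.00)

A$102,900.00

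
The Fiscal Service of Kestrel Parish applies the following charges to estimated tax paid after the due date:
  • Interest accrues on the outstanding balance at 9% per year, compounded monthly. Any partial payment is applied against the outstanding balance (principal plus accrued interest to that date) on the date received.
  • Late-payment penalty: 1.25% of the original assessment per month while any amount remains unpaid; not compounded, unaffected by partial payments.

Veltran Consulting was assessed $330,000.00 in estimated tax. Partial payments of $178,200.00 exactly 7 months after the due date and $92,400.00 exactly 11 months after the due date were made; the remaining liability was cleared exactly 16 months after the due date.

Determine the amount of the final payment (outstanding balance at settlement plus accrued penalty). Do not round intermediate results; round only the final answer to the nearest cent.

$151,394.29

Monthly rate = 9% ÷ 12 = 0.75%
Balance at month 7: $330,000.0000 × (1 + 0.0075)^7 = $347,719.7219…
After $178,200.00 payment: $347,719.7219… − $178,200.00 = $169,519.7219…
Balance at month 11: $169,519.7219… × (1 + 0.0075)^4 = $174,662.8130…
After $92,400.00 payment: $174,662.8130… − $92,400.00 = $82,262.8130…
Balance at month 16: $82,262.8130… × (1 + 0.0075)^5 = $85,394.2897…
Penalty: 16 × 1.25% × $330,000.00 = $66,000.00
Final settlement = outstanding balance + penalty = $85,394.2897… + $66,000.00 = $151,394.29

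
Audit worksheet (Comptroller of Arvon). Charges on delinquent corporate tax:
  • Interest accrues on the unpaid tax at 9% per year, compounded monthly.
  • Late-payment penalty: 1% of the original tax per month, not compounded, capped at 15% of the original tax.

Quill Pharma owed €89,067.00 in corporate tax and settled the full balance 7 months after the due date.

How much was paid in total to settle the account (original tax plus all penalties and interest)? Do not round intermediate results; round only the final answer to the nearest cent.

Penalty: 7 × 1% × €89,067.00 = €6,234.69 (below the 15% cap of €13,360.05)
Interest (9%/yr ÷ 12 = 0.75%/month): €89,067.00 × ((1 + 0.0075)^7 − 1) = €4,782.5529…
Total = €89,067.00 + €6,234.6900 + €4,782.5529… = €100,084.24

€100,084.24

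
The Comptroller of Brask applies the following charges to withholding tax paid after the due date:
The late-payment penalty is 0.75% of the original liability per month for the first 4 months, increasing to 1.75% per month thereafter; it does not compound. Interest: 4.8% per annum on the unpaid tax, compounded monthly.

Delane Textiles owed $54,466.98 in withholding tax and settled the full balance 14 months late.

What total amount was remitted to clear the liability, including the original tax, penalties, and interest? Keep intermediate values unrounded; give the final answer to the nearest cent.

$68,763.45

Penalty, months 1–4: 4 × 0.75% × $54,466.98 = $1,634.01…
Penalty, months 5–14: 10 × 1.75% × $54,466.98 = $9,531.72…
Interest (4.8%/yr ÷ 12 = 0.4%/month): $54,466.98 × ((1 + 0.004)^14 − 1) = $3,130.7377…
Total = $54,466.98 + $11,165.7309 + $3,130.7377… = $68,763.45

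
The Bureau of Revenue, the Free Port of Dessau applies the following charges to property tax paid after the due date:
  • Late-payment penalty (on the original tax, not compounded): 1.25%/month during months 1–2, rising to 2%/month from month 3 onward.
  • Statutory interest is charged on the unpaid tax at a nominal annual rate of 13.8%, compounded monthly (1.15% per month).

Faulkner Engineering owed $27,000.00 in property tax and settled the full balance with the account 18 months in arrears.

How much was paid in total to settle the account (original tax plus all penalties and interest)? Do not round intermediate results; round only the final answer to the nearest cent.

Penalty, months 1–2: 2 × 1.25% × $27,000.00 = $675.00
Penalty, months 3–18: 16 × 2% × $27,000.00 = $8,640.00
Interest: $27,000.00 × ((1 + 0.0115)^18 − 1) = $27,000.00 × 0.2285306… = $6,170.3254…
Total = $27,000.00 + $9,315.0000 + $6,170.3254… = $42,485.33

$42,485.33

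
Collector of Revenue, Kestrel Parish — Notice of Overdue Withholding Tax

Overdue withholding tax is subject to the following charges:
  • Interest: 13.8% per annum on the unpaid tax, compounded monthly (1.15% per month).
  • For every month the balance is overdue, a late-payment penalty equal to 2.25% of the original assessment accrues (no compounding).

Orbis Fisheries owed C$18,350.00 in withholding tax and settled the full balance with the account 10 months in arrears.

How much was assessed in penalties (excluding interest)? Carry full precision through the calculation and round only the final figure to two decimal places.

C$4,128.75

Late-payment penalty = 2.25% × C$18,350.00 × 10 mo = C$4,128.75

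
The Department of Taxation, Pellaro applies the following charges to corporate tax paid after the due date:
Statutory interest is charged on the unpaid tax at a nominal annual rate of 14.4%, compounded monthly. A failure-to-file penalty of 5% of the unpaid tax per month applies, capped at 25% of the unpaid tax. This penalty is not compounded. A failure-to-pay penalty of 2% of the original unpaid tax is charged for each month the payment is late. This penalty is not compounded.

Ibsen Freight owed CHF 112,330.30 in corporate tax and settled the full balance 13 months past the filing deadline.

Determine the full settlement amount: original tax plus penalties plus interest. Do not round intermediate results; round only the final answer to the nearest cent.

CHF 188,461.19

Failure-to-file: 13 × 5% × CHF 112,330.30 = CHF 73,014.70…, capped at 25% × CHF 112,330.30 = CHF 28,082.58…
Failure-to-pay penalty: 13 × 2% × CHF 112,330.30 = CHF 29,205.88…
Interest (14.4%/yr ÷ 12 = 1.2%/month): CHF 112,330.30 × ((1 + 0.012)^13 − 1) = CHF 18,842.4373…
Total = CHF 112,330.30 + CHF 57,288.4530 + CHF 18,842.4373… = CHF 188,461.19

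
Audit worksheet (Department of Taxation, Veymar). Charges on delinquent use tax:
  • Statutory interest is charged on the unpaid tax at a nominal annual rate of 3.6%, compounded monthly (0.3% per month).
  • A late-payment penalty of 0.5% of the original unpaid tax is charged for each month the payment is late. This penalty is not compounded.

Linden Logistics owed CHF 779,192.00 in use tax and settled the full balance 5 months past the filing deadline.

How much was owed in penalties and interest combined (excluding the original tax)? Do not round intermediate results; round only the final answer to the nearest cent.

Late-payment penalty: 5 × 0.5% × CHF 779,192.00 = CHF 19,479.80
Interest: CHF 779,192.00 × ((1 + 0.003)^5 − 1) = CHF 779,192.00 × 0.0150903… = CHF 11,758.2180…
Penalties + interest = CHF 19,479.8000 + CHF 11,758.2180… = CHF 31,238.02

CHF 31,238.02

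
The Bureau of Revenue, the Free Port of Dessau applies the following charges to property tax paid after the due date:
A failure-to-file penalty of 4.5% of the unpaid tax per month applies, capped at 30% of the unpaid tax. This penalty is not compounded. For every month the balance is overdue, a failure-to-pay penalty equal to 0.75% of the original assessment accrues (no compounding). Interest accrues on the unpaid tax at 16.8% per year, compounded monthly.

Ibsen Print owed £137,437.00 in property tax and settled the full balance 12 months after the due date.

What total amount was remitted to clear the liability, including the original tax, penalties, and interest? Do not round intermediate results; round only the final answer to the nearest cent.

£215,990.37

Failure-to-file: 12 × 4.5% × £137,437.00 = £74,215.98, capped at 30% × £137,437.00 = £41,231.10
Failure-to-pay penalty: 12 × 0.75% × £137,437.00 = £12,369.33
Interest (16.8%/yr ÷ 12 = 1.4%/month): £137,437.00 × ((1 + 0.014)^12 − 1) = £24,952.9420…
Total = £137,437.00 + £53,600.4300 + £24,952.9420… = £215,990.37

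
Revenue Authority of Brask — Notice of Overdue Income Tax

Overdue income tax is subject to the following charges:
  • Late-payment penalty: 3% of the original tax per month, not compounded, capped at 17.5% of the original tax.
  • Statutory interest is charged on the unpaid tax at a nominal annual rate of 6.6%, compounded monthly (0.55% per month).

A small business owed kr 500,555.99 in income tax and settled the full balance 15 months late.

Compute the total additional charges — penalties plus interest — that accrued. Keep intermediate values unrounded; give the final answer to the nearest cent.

kr 130,521.58

Penalty (uncapped): 15 × 3% × kr 500,555.99 = kr 225,250.20…; cap = 17.5% × kr 500,555.99 = kr 87,597.30… → penalty = kr 87,597.30…
Interest: kr 500,555.99 × ((1 + 0.0055)^15 − 1) = kr 500,555.99 × 0.0857532… = kr 42,924.2854…
Penalties + interest = kr 87,597.2983… + kr 42,924.2854… = kr 130,521.58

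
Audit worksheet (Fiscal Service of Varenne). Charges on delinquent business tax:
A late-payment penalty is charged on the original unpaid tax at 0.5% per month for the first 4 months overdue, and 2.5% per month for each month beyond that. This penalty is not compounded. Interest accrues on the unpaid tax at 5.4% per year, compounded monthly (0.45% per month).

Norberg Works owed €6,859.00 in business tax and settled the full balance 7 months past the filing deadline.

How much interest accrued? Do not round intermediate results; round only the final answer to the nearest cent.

Interest: €6,859.00 × ((1 + 0.0045)^7 − 1) = €6,859.00 × 0.0319285… = €218.9973…

€219.00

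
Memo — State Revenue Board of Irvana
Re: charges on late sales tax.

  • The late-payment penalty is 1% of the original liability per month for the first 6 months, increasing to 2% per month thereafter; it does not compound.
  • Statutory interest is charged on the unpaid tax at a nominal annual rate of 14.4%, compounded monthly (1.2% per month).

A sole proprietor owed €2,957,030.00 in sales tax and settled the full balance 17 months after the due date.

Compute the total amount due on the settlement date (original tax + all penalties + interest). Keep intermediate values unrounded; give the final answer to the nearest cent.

€4,449,768.22

Penalty, months 1–6: 6 × 1% × €2,957,030.00 = €177,421.80
Penalty, months 7–17: 11 × 2% × €2,957,030.00 = €650,546.60
Interest: €2,957,030.00 × ((1 + 0.012)^17 − 1) = €2,957,030.00 × 0.2248100… = €664,769.8230…
Total = €2,957,030.00 + €827,968.4000 + €664,769.8230… = €4,449,768.22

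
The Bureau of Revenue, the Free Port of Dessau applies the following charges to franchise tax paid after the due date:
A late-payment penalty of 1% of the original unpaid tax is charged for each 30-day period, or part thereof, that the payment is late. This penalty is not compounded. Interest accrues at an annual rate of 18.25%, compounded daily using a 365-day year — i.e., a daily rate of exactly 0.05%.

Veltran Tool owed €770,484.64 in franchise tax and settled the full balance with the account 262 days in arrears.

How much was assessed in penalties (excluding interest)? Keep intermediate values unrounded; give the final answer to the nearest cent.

€69,343.62

Penalty periods: ⌈262/30⌉ = 9; penalty = 9 × 1% × €770,484.64 = €69,343.62…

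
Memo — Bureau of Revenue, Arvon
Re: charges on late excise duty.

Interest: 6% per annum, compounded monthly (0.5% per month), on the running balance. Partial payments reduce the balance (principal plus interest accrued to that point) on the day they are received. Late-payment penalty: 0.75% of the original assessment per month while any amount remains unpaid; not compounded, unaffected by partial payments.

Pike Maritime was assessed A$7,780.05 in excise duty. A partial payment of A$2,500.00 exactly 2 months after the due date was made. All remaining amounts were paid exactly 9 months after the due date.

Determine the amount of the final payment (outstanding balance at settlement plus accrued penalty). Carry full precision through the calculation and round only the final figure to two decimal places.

Balance at month 2: A$7,780.0500 × (1 + 0.005)^2 = A$7,858.0450…
After A$2,500.00 payment: A$7,858.0450… − A$2,500.00 = A$5,358.0450…
Balance at month 9: A$5,358.0450… × (1 + 0.005)^7 = A$5,548.4131…
Penalty: 9 × 0.75% × A$7,780.05 = A$525.15…
Final settlement = outstanding balance + penalty = A$5,548.4131… + A$525.15… = A$6,073.57

A$6,073.57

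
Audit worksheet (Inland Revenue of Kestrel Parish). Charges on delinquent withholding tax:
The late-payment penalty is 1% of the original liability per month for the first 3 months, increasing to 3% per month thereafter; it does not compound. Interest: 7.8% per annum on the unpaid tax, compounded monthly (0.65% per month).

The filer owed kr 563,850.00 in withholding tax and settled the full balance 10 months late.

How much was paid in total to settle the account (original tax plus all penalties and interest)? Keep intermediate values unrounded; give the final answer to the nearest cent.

kr 736,915.06

Penalty, months 1–3: 3 × 1% × kr 563,850.00 = kr 16,915.50
Penalty, months 4–10: 7 × 3% × kr 563,850.00 = kr 118,408.50
Interest: kr 563,850.00 × ((1 + 0.0065)^10 − 1) = kr 563,850.00 × 0.0669346… = kr 37,741.0645…
Total = kr 563,850.00 + kr 135,324.0000 + kr 37,741.0645… = kr 736,915.06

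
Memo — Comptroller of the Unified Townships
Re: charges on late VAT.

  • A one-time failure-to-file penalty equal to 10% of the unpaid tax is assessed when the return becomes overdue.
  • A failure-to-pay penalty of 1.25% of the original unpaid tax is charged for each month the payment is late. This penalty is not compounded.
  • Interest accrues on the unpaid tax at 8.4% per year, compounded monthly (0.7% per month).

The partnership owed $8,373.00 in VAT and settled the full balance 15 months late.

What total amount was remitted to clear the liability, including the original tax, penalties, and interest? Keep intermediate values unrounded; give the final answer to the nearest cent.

Failure-to-file penalty: 10% × $8,373.00 = $837.30
Failure-to-pay penalty = 1.25% × $8,373.00 × 15 mo = $1,569.94…
Interest: $8,373.00 × ((1 + 0.007)^15 − 1) = $8,373.00 × 0.1103044… = $923.5787…
Total = $8,373.00 + $2,407.2375 + $923.5787… = $11,703.82

$11,703.82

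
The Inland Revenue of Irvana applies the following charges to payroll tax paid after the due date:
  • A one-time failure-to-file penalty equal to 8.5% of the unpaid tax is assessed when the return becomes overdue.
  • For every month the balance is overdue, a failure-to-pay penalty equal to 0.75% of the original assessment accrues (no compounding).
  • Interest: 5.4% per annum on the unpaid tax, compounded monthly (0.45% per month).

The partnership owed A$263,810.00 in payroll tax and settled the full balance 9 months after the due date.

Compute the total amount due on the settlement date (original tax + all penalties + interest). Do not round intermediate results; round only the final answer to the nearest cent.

A$314,919.68

Failure-to-file penalty: 8.5% × A$263,810.00 = A$22,423.85
Failure-to-pay penalty: 9 × 0.75% × A$263,810.00 = A$17,807.18…
Interest: A$263,810.00 × ((1 + 0.0045)^9 − 1) = A$263,810.00 × 0.0412367… = A$10,878.6555…
Total = A$263,810.00 + A$40,231.0250 + A$10,878.6555… = A$314,919.68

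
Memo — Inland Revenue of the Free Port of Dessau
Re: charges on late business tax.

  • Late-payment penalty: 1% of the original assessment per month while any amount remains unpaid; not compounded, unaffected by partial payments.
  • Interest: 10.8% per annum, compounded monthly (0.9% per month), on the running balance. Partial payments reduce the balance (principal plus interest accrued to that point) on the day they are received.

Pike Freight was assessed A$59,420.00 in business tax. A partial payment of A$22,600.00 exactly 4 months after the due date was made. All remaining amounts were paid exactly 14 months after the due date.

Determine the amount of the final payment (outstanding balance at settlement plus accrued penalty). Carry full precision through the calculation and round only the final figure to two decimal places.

Balance at month 4: A$59,420.0000 × (1 + 0.009)^4 = A$61,588.1718…
After A$22,600.00 payment: A$61,588.1718… − A$22,600.00 = A$38,988.1718…
Balance at month 14: A$38,988.1718… × (1 + 0.009)^10 = A$42,642.6841…
Penalty: 14 × 1% × A$59,420.00 = A$8,318.80
Final settlement = outstanding balance + penalty = A$42,642.6841… + A$8,318.80 = A$50,961.48

A$50,961.48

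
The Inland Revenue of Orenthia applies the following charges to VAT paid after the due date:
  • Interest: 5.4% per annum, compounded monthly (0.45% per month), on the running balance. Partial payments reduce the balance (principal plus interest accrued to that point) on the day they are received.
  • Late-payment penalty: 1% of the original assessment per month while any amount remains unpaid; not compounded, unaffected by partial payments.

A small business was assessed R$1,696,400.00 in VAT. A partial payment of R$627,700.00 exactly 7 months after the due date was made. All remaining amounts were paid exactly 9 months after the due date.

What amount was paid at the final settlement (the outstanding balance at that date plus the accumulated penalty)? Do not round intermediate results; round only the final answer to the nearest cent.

Balance at month 7: R$1,696,400.0000 × (1 + 0.0045)^7 = R$1,750,563.4290…
After R$627,700.00 payment: R$1,750,563.4290… − R$627,700.00 = R$1,122,863.4290…
Balance at month 9: R$1,122,863.4290… × (1 + 0.0045)^2 = R$1,132,991.9378…
Penalty: 9 × 1% × R$1,696,400.00 = R$152,676.00
Final settlement = outstanding balance + penalty = R$1,132,991.9378… + R$152,676.00 = R$1,285,667.94

R$1,285,667.94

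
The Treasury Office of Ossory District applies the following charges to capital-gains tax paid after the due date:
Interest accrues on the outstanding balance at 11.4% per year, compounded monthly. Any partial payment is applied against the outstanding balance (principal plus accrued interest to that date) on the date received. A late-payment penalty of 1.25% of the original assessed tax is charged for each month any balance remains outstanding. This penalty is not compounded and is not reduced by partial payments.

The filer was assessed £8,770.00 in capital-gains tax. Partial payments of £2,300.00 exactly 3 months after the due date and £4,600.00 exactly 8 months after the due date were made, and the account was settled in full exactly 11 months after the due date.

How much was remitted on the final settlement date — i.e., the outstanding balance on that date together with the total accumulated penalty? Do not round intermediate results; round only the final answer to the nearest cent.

£3,724.06

Monthly rate = 11.4% ÷ 12 = 0.95%
Balance at month 3: £8,770.0000 × (1 + 0.0095)^3 = £9,022.3270…
After £2,300.00 payment: £9,022.3270… − £2,300.00 = £6,722.3270…
Balance at month 8: £6,722.3270… × (1 + 0.0095)^5 = £7,047.7623…
After £4,600.00 payment: £7,047.7623… − £4,600.00 = £2,447.7623…
Balance at month 11: £2,447.7623… × (1 + 0.0095)^3 = £2,518.1884…
Penalty: 11 × 1.25% × £8,770.00 = £1,205.88…
Final settlement = outstanding balance + penalty = £2,518.1884… + £1,205.88… = £3,724.06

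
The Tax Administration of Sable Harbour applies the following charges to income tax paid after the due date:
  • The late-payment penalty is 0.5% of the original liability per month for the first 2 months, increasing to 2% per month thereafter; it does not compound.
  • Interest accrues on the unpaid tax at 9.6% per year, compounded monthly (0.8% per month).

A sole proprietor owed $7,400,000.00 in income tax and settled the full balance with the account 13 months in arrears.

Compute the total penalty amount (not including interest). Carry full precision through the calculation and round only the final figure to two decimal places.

Penalty, months 1–2: 2 × 0.5% × $7,400,000.00 = $74,000.00
Penalty, months 3–13: 11 × 2% × $7,400,000.00 = $1,628,000.00
Total penalty = $74,000.00 + $1,628,000.00 = $1,702,000.00

$1,702,000.00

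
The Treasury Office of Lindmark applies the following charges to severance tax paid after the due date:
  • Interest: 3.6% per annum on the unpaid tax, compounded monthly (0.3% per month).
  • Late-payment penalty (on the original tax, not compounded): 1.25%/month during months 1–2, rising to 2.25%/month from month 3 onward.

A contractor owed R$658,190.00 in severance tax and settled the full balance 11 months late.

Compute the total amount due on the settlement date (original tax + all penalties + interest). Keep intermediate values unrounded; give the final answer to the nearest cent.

R$829,977.25

Penalty, months 1–2: 2 × 1.25% × R$658,190.00 = R$16,454.75
Penalty, months 3–11: 9 × 2.25% × R$658,190.00 = R$133,283.48…
Interest: R$658,190.00 × ((1 + 0.003)^11 − 1) = R$658,190.00 × 0.0334995… = R$22,049.0240…
Total = R$658,190.00 + R$149,738.2250 + R$22,049.0240… = R$829,977.25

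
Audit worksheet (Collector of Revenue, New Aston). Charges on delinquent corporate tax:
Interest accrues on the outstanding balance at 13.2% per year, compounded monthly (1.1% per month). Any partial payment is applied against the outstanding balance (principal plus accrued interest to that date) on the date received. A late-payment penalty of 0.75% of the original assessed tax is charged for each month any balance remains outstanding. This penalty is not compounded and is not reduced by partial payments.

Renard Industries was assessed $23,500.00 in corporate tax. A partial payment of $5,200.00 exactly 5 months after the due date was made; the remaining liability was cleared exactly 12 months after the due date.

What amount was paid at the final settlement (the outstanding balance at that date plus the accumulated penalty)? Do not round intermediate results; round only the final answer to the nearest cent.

Balance at month 5: $23,500.0000 × (1 + 0.011)^5 = $24,821.2495…
After $5,200.00 payment: $24,821.2495… − $5,200.00 = $19,621.2495…
Balance at month 12: $19,621.2495… × (1 + 0.011)^7 = $21,182.8675…
Penalty: 12 × 0.75% × $23,500.00 = $2,115.00
Final settlement = outstanding balance + penalty = $21,182.8675… + $2,115.00 = $23,297.87

$23,297.87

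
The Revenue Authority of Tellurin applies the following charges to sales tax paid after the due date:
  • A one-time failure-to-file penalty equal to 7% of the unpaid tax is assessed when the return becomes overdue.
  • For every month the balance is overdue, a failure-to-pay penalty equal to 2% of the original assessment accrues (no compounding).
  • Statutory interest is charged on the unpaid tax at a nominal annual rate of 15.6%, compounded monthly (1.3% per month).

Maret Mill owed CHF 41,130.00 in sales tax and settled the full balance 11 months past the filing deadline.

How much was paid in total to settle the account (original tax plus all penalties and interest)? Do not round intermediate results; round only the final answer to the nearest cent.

CHF 59,336.90

Failure-to-file penalty: 7% × CHF 41,130.00 = CHF 2,879.10
Failure-to-pay penalty: 11 × 2% × CHF 41,130.00 = CHF 9,048.60
Interest: CHF 41,130.00 × ((1 + 0.013)^11 − 1) = CHF 41,130.00 × 0.1526671… = CHF 6,279.1980…
Total = CHF 41,130.00 + CHF 11,927.7000 + CHF 6,279.1980… = CHF 59,336.90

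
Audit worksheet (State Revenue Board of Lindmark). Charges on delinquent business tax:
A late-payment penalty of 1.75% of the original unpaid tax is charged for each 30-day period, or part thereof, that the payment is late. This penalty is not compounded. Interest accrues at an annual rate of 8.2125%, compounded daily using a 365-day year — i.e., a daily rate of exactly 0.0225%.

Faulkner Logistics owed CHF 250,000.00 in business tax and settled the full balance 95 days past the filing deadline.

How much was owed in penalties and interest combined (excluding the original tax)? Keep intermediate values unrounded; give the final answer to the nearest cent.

CHF 22,900.66

Penalty periods: ⌈95/30⌉ = 4; penalty = 4 × 1.75% × CHF 250,000.00 = CHF 17,500.00
Interest: CHF 250,000.00 × ((1 + 0.000225)^95 − 1) = CHF 250,000.00 × 0.02160263… = CHF 5,400.6564…
Penalties + interest = CHF 17,500.0000 + CHF 5,400.6564… = CHF 22,900.66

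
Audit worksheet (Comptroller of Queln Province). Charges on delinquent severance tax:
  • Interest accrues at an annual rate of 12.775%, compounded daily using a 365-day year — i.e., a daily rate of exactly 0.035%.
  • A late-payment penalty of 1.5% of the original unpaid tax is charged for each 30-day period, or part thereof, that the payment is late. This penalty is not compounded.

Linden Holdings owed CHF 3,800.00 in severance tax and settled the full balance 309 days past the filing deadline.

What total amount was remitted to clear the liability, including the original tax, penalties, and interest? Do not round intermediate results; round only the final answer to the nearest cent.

Penalty periods: ⌈309/30⌉ = 11; penalty = 11 × 1.5% × CHF 3,800.00 = CHF 627.00
Interest: CHF 3,800.00 × ((1 + 0.00035)^309 − 1) = CHF 3,800.00 × 0.11419378… = CHF 433.9364…
Total = CHF 3,800.00 + CHF 627.0000 + CHF 433.9364… = CHF 4,860.94

CHF 4,860.94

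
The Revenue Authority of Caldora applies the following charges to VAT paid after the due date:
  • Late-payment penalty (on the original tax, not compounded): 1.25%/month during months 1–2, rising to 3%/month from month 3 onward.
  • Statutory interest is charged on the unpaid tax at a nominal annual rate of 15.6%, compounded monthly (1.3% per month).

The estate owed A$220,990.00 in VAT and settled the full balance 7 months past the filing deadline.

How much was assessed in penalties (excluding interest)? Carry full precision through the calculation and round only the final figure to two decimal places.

A$38,673.25

Penalty, months 1–2: 2 × 1.25% × A$220,990.00 = A$5,524.75
Penalty, months 3–7: 5 × 3% × A$220,990.00 = A$33,148.50
Total penalty = A$5,524.75 + A$33,148.50 = A$38,673.25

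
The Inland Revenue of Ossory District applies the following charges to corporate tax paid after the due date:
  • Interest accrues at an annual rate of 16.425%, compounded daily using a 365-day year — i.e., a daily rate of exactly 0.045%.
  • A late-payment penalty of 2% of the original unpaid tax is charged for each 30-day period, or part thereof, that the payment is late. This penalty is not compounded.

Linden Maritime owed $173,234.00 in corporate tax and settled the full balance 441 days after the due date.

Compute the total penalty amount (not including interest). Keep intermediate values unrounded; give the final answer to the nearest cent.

$51,970.20

Penalty periods: ⌈441/30⌉ = 15; penalty = 15 × 2% × $173,234.00 = $51,970.20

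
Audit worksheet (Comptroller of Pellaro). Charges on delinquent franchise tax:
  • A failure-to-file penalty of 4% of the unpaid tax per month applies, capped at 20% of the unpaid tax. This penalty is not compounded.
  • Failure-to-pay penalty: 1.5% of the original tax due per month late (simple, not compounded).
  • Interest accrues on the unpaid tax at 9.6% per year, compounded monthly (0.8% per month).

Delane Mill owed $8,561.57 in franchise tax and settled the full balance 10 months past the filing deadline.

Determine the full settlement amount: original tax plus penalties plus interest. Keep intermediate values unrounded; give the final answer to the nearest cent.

$12,268.24

Failure-to-file: 10 × 4% × $8,561.57 = $3,424.63…, capped at 20% × $8,561.57 = $1,712.31…
Failure-to-pay penalty = 1.5% × $8,561.57 × 10 mo = $1,284.24…
Interest: $8,561.57 × ((1 + 0.008)^10 − 1) = $8,561.57 × 0.0829423… = $710.1164…
Total = $8,561.57 + $2,996.5495 + $710.1164… = $12,268.24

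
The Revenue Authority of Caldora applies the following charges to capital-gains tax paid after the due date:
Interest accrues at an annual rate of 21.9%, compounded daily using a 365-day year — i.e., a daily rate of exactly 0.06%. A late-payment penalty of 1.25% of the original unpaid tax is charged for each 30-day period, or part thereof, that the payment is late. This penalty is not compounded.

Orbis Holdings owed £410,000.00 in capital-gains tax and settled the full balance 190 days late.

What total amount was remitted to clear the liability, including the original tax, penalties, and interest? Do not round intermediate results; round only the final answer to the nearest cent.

Penalty periods: ⌈190/30⌉ = 7; penalty = 7 × 1.25% × £410,000.00 = £35,875.00
Interest: £410,000.00 × ((1 + 0.0006)^190 − 1) = £410,000.00 × 0.12071381… = £49,492.6626…
Total = £410,000.00 + £35,875.0000 + £49,492.6626… = £495,367.66

£495,367.66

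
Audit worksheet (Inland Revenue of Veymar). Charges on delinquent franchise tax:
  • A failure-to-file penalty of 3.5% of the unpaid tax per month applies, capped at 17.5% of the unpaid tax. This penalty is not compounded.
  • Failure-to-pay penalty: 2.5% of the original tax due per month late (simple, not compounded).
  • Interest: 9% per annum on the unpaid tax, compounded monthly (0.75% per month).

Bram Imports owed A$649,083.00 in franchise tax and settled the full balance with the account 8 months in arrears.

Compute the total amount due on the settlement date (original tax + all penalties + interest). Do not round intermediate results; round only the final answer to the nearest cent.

A$932,471.89

Failure-to-file: 8 × 3.5% × A$649,083.00 = A$181,743.24, capped at 17.5% × A$649,083.00 = A$113,589.53…
Failure-to-pay penalty: 8 × 2.5% × A$649,083.00 = A$129,816.60
Interest: A$649,083.00 × ((1 + 0.0075)^8 − 1) = A$649,083.00 × 0.0615988… = A$39,982.7649…
Total = A$649,083.00 + A$243,406.1250 + A$39,982.7649… = A$932,471.89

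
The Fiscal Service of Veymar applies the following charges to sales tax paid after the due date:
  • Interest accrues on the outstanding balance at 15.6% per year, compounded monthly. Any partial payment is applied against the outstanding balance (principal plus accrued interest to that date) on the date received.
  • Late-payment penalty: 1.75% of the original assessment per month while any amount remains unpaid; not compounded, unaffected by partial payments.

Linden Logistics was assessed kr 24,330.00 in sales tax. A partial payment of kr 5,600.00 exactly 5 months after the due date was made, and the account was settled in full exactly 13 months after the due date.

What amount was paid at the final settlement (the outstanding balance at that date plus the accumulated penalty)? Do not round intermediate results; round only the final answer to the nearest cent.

kr 28,103.76

Monthly rate = 15.6% ÷ 12 = 1.3%
Balance at month 5: kr 24,330.0000 × (1 + 0.013)^5 = kr 25,953.1057…
After kr 5,600.00 payment: kr 25,953.1057… − kr 5,600.00 = kr 20,353.1057…
Balance at month 13: kr 20,353.1057… × (1 + 0.013)^8 = kr 22,568.6848…
Penalty: 13 × 1.75% × kr 24,330.00 = kr 5,535.08…
Final settlement = outstanding balance + penalty = kr 22,568.6848… + kr 5,535.08… = kr 28,103.76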